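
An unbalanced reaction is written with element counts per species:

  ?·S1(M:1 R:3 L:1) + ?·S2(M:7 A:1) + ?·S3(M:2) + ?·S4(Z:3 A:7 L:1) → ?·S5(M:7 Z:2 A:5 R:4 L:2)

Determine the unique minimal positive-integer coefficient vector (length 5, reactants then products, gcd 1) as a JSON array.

Coefficients: [4, 1, 5, 2, 3]

M: 4·1+1·7+5·2+2·0 = 21 | 3·7 = 21
Z: 4·0+1·0+5·0+2·3 = 6 | 3·2 = 6
A: 4·0+1·1+5·0+2·7 = 15 | 3·5 = 15
R: 4·3+1·0+5·0+2·0 = 12 | 3·4 = 12
L: 4·1+1·0+5·0+2·1 = 6 | 3·2 = 6
gcd(4,1,5,2,3) = 1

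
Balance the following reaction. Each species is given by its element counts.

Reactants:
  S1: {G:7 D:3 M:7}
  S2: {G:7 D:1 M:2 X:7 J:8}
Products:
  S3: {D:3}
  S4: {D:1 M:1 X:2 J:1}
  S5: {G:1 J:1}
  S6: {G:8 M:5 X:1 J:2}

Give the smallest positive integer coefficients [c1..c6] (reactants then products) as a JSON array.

Coefficients: [3, 2, 2, 5, 3, 4]

G: 3·7+2·7 = 35 | 2·0+5·0+3·1+4·8 = 35
D: 3·3+2·1 = 11 | 2·3+5·1+3·0+4·0 = 11
M: 3·7+2·2 = 25 | 2·0+5·1+3·0+4·5 = 25
X: 3·0+2·7 = 14 | 2·0+5·2+3·0+4·1 = 14
J: 3·0+2·8 = 16 | 2·0+5·1+3·1+4·2 = 16
gcd(3,2,2,5,3,4) = 1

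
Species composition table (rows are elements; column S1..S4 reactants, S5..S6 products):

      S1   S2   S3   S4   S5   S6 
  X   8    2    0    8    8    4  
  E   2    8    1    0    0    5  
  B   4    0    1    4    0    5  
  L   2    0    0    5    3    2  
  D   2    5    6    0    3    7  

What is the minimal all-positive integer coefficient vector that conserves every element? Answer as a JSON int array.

Coefficients: [2, 2, 5, 3, 3, 5]

X: 2·8+2·2+5·0+3·8 = 44 | 3·8+5·4 = 44
E: 2·2+2·8+5·1+3·0 = 25 | 3·0+5·5 = 25
B: 2·4+2·0+5·1+3·4 = 25 | 3·0+5·5 = 25
L: 2·2+2·0+5·0+3·5 = 19 | 3·3+5·2 = 19
D: 2·2+2·5+5·6+3·0 = 44 | 3·3+5·7 = 44
gcd(2,2,5,3,3,5) = 1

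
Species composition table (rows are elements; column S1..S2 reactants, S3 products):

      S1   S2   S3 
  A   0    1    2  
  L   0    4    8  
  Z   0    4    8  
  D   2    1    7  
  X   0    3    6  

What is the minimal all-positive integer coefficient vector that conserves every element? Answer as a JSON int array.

A: 5·0+4·1 = 4 | 2·2 = 4
L: 5·0+4·4 = 16 | 2·8 = 16
Z: 5·0+4·4 = 16 | 2·8 = 16
D: 5·2+4·1 = 14 | 2·7 = 14
X: 5·0+4·3 = 12 | 2·6 = 12
gcd(5,4,2) = 1

Coefficients: [5, 4, 2]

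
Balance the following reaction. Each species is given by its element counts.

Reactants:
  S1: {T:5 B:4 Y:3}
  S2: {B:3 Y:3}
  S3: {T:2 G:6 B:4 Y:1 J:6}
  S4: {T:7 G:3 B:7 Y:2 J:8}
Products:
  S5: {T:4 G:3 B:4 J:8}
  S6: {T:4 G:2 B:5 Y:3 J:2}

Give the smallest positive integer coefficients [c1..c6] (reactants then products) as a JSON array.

T: 1·5+1·0+2·2+5·7 = 44 | 5·4+6·4 = 44
G: 1·0+1·0+2·6+5·3 = 27 | 5·3+6·2 = 27
B: 1·4+1·3+2·4+5·7 = 50 | 5·4+6·5 = 50
Y: 1·3+1·3+2·1+5·2 = 18 | 5·0+6·3 = 18
J: 1·0+1·0+2·6+5·8 = 52 | 5·8+6·2 = 52
gcd(1,1,2,5,5,6) = 1

Coefficients: [1, 1, 2, 5, 5, 6]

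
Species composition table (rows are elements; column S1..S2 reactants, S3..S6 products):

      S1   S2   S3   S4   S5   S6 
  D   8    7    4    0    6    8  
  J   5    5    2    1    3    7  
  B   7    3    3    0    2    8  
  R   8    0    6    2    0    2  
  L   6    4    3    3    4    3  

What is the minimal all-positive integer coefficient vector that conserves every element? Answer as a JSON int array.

Coefficients: [5, 4, 5, 2, 4, 3]

D: 5·8+4·7 = 68 | 5·4+2·0+4·6+3·8 = 68
J: 5·5+4·5 = 45 | 5·2+2·1+4·3+3·7 = 45
B: 5·7+4·3 = 47 | 5·3+2·0+4·2+3·8 = 47
R: 5·8+4·0 = 40 | 5·6+2·2+4·0+3·2 = 40
L: 5·6+4·4 = 46 | 5·3+2·3+4·4+3·3 = 46
gcd(5,4,5,2,4,3) = 1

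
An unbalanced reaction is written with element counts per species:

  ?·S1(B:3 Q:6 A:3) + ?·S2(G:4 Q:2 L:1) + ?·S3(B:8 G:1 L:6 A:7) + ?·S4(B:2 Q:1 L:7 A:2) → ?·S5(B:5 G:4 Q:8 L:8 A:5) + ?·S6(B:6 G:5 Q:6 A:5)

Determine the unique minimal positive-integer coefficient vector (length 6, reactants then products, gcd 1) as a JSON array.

Coefficients: [5, 6, 1, 4, 5, 1]

B: 5·3+6·0+1·8+4·2 = 31 | 5·5+1·6 = 31
G: 5·0+6·4+1·1+4·0 = 25 | 5·4+1·5 = 25
Q: 5·6+6·2+1·0+4·1 = 46 | 5·8+1·6 = 46
L: 5·0+6·1+1·6+4·7 = 40 | 5·8+1·0 = 40
A: 5·3+6·0+1·7+4·2 = 30 | 5·5+1·5 = 30
gcd(5,6,1,4,5,1) = 1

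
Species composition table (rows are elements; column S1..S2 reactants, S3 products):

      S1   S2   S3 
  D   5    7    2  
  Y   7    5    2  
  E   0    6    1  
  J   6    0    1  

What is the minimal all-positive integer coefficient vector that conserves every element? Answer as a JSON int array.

D: 1·5+1·7 = 12 | 6·2 = 12
Y: 1·7+1·5 = 12 | 6·2 = 12
E: 1·0+1·6 = 6 | 6·1 = 6
J: 1·6+1·0 = 6 | 6·1 = 6
gcd(1,1,6) = 1

Coefficients: [1, 1, 6]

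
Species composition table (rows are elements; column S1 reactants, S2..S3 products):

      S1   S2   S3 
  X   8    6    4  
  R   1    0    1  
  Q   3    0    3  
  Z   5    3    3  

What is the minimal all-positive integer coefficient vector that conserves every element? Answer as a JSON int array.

Coefficients: [3, 2, 3]

X: 3·8 = 24 | 2·6+3·4 = 24
R: 3·1 = 3 | 2·0+3·1 = 3
Q: 3·3 = 9 | 2·0+3·3 = 9
Z: 3·5 = 15 | 2·3+3·3 = 15
gcd(3,2,3) = 1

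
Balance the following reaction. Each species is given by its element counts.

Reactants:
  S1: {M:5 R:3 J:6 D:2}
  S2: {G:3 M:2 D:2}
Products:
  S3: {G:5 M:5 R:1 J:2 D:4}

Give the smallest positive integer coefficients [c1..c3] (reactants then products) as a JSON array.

G: 1·0+5·3 = 15 | 3·5 = 15
M: 1·5+5·2 = 15 | 3·5 = 15
R: 1·3+5·0 = 3 | 3·1 = 3
J: 1·6+5·0 = 6 | 3·2 = 6
D: 1·2+5·2 = 12 | 3·4 = 12
gcd(1,5,3) = 1

Coefficients: [1, 5, 3]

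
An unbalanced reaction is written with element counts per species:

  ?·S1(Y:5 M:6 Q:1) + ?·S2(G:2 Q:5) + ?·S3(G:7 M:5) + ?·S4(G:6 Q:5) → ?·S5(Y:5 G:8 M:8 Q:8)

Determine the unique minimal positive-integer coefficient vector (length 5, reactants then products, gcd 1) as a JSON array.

Coefficients: [5, 4, 2, 3, 5]

Y: 5·5+4·0+2·0+3·0 = 25 | 5·5 = 25
G: 5·0+4·2+2·7+3·6 = 40 | 5·8 = 40
M: 5·6+4·0+2·5+3·0 = 40 | 5·8 = 40
Q: 5·1+4·5+2·0+3·5 = 40 | 5·8 = 40
gcd(5,4,2,3,5) = 1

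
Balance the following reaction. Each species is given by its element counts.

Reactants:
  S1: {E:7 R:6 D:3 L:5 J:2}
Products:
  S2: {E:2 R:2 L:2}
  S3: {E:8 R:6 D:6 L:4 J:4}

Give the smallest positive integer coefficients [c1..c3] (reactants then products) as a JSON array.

E: 2·7 = 14 | 3·2+1·8 = 14
R: 2·6 = 12 | 3·2+1·6 = 12
D: 2·3 = 6 | 3·0+1·6 = 6
L: 2·5 = 10 | 3·2+1·4 = 10
J: 2·2 = 4 | 3·0+1·4 = 4
gcd(2,3,1) = 1

Coefficients: [2, 3, 1]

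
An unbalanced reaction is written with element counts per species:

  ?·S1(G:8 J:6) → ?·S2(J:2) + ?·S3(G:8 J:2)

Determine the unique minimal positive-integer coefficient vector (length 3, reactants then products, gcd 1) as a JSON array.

G: 1·8 = 8 | 2·0+1·8 = 8
J: 1·6 = 6 | 2·2+1·2 = 6
gcd(1,2,1) = 1

Coefficients: [1, 2, 1]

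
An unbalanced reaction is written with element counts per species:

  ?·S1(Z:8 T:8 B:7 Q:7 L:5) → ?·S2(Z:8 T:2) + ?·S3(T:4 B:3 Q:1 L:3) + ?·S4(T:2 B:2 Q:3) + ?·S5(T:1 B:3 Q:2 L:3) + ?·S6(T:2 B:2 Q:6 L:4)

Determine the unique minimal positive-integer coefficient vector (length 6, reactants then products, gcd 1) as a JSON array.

Z: 5·8 = 40 | 5·8+3·0+6·0+4·0+1·0 = 40
T: 5·8 = 40 | 5·2+3·4+6·2+4·1+1·2 = 40
B: 5·7 = 35 | 5·0+3·3+6·2+4·3+1·2 = 35
Q: 5·7 = 35 | 5·0+3·1+6·3+4·2+1·6 = 35
L: 5·5 = 25 | 5·0+3·3+6·0+4·3+1·4 = 25
gcd(5,5,3,6,4,1) = 1

Coefficients: [5, 5, 3, 6, 4, 1]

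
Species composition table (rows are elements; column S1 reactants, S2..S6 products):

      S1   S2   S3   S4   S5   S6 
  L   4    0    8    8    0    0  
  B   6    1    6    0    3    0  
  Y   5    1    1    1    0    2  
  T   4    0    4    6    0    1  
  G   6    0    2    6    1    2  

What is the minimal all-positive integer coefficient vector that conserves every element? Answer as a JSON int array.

L: 4·4 = 16 | 6·0+1·8+1·8+4·0+6·0 = 16
B: 4·6 = 24 | 6·1+1·6+1·0+4·3+6·0 = 24
Y: 4·5 = 20 | 6·1+1·1+1·1+4·0+6·2 = 20
T: 4·4 = 16 | 6·0+1·4+1·6+4·0+6·1 = 16
G: 4·6 = 24 | 6·0+1·2+1·6+4·1+6·2 = 24
gcd(4,6,1,1,4,6) = 1

Coefficients: [4, 6, 1, 1, 4, 6]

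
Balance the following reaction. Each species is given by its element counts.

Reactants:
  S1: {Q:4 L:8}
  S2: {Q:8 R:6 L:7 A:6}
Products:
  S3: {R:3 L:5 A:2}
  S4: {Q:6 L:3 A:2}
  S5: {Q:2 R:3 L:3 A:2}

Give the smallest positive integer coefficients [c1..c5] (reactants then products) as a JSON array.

Coefficients: [1, 3, 1, 3, 5]

Q: 1·4+3·8 = 28 | 1·0+3·6+5·2 = 28
R: 1·0+3·6 = 18 | 1·3+3·0+5·3 = 18
L: 1·8+3·7 = 29 | 1·5+3·3+5·3 = 29
A: 1·0+3·6 = 18 | 1·2+3·2+5·2 = 18
gcd(1,3,1,3,5) = 1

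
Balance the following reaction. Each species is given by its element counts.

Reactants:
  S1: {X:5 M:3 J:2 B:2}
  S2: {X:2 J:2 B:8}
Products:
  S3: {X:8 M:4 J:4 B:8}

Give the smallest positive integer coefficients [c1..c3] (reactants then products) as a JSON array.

Coefficients: [4, 2, 3]

X: 4·5+2·2 = 24 | 3·8 = 24
M: 4·3+2·0 = 12 | 3·4 = 12
J: 4·2+2·2 = 12 | 3·4 = 12
B: 4·2+2·8 = 24 | 3·8 = 24
gcd(4,2,3) = 1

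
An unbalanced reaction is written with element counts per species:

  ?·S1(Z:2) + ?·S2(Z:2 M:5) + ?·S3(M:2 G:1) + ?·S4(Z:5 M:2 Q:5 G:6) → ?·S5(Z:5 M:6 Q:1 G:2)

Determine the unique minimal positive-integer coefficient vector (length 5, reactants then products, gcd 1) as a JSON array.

Coefficients: [6, 4, 4, 1, 5]

Z: 6·2+4·2+4·0+1·5 = 25 | 5·5 = 25
M: 6·0+4·5+4·2+1·2 = 30 | 5·6 = 30
Q: 6·0+4·0+4·0+1·5 = 5 | 5·1 = 5
G: 6·0+4·0+4·1+1·6 = 10 | 5·2 = 10
gcd(6,4,4,1,5) = 1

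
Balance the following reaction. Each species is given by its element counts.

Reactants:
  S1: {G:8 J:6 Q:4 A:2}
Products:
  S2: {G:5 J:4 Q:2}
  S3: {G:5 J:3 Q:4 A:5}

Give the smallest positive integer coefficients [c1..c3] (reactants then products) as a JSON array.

G: 5·8 = 40 | 6·5+2·5 = 40
J: 5·6 = 30 | 6·4+2·3 = 30
Q: 5·4 = 20 | 6·2+2·4 = 20
A: 5·2 = 10 | 6·0+2·5 = 10
gcd(5,6,2) = 1

Coefficients: [5, 6, 2]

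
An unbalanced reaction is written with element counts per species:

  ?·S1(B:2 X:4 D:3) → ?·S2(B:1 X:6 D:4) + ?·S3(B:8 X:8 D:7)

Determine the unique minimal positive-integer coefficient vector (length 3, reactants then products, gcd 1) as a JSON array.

B: 5·2 = 10 | 2·1+1·8 = 10
X: 5·4 = 20 | 2·6+1·8 = 20
D: 5·3 = 15 | 2·4+1·7 = 15
gcd(5,2,1) = 1

Coefficients: [5, 2, 1]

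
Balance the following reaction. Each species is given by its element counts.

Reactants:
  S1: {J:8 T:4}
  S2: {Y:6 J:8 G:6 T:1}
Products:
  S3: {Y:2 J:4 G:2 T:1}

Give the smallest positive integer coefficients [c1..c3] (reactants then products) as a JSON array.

Coefficients: [1, 2, 6]

Y: 1·0+2·6 = 12 | 6·2 = 12
J: 1·8+2·8 = 24 | 6·4 = 24
G: 1·0+2·6 = 12 | 6·2 = 12
T: 1·4+2·1 = 6 | 6·1 = 6
gcd(1,2,6) = 1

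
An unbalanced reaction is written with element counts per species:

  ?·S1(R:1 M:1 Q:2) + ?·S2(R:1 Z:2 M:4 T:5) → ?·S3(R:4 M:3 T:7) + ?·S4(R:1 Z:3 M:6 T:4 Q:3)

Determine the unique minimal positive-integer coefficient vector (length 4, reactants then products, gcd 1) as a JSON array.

R: 3·1+3·1 = 6 | 1·4+2·1 = 6
Z: 3·0+3·2 = 6 | 1·0+2·3 = 6
M: 3·1+3·4 = 15 | 1·3+2·6 = 15
T: 3·0+3·5 = 15 | 1·7+2·4 = 15
Q: 3·2+3·0 = 6 | 1·0+2·3 = 6
gcd(3,3,1,2) = 1

Coefficients: [3, 3, 1, 2]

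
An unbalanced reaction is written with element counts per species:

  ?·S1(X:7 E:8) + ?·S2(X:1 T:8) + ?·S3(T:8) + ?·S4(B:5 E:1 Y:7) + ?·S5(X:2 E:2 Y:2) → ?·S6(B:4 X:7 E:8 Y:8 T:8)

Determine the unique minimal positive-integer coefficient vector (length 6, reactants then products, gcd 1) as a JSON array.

Coefficients: [3, 2, 3, 4, 6, 5]

B: 3·0+2·0+3·0+4·5+6·0 = 20 | 5·4 = 20
X: 3·7+2·1+3·0+4·0+6·2 = 35 | 5·7 = 35
E: 3·8+2·0+3·0+4·1+6·2 = 40 | 5·8 = 40
Y: 3·0+2·0+3·0+4·7+6·2 = 40 | 5·8 = 40
T: 3·0+2·8+3·8+4·0+6·0 = 40 | 5·8 = 40
gcd(3,2,3,4,6,5) = 1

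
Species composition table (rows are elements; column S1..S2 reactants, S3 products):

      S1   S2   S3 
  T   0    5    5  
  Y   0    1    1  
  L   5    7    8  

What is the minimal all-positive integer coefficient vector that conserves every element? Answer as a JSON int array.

Coefficients: [1, 5, 5]

T: 1·0+5·5 = 25 | 5·5 = 25
Y: 1·0+5·1 = 5 | 5·1 = 5
L: 1·5+5·7 = 40 | 5·8 = 40
gcd(1,5,5) = 1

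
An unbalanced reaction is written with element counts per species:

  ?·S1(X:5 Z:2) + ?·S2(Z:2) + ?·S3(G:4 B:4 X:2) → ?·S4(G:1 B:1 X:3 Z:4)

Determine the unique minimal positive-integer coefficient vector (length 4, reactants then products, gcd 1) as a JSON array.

G: 2·0+6·0+1·4 = 4 | 4·1 = 4
B: 2·0+6·0+1·4 = 4 | 4·1 = 4
X: 2·5+6·0+1·2 = 12 | 4·3 = 12
Z: 2·2+6·2+1·0 = 16 | 4·4 = 16
gcd(2,6,1,4) = 1

Coefficients: [2, 6, 1, 4]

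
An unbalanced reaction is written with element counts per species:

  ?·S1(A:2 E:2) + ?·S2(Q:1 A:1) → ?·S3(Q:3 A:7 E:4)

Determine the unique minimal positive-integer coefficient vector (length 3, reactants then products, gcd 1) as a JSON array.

Q: 2·0+3·1 = 3 | 1·3 = 3
A: 2·2+3·1 = 7 | 1·7 = 7
E: 2·2+3·0 = 4 | 1·4 = 4
gcd(2,3,1) = 1

Coefficients: [2, 3, 1]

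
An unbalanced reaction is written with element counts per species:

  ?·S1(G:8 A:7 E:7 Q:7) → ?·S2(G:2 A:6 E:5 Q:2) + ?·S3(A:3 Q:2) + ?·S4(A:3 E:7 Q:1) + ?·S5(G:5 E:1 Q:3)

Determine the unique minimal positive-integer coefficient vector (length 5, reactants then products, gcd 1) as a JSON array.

G: 3·8 = 24 | 2·2+2·0+1·0+4·5 = 24
A: 3·7 = 21 | 2·6+2·3+1·3+4·0 = 21
E: 3·7 = 21 | 2·5+2·0+1·7+4·1 = 21
Q: 3·7 = 21 | 2·2+2·2+1·1+4·3 = 21
gcd(3,2,2,1,4) = 1

Coefficients: [3, 2, 2, 1, 4]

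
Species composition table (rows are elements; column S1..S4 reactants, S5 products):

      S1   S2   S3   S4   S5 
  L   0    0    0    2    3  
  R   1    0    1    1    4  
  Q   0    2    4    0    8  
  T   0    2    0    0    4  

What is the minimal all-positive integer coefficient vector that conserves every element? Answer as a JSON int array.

Coefficients: [3, 4, 2, 3, 2]

L: 3·0+4·0+2·0+3·2 = 6 | 2·3 = 6
R: 3·1+4·0+2·1+3·1 = 8 | 2·4 = 8
Q: 3·0+4·2+2·4+3·0 = 16 | 2·8 = 16
T: 3·0+4·2+2·0+3·0 = 8 | 2·4 = 8
gcd(3,4,2,3,2) = 1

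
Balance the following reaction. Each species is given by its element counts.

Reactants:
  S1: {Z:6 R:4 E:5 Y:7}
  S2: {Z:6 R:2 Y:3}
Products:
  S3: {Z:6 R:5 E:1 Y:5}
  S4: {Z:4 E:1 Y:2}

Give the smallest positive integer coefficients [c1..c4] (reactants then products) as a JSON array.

Z: 1·6+3·6 = 24 | 2·6+3·4 = 24
R: 1·4+3·2 = 10 | 2·5+3·0 = 10
E: 1·5+3·0 = 5 | 2·1+3·1 = 5
Y: 1·7+3·3 = 16 | 2·5+3·2 = 16
gcd(1,3,2,3) = 1

Coefficients: [1, 3, 2, 3]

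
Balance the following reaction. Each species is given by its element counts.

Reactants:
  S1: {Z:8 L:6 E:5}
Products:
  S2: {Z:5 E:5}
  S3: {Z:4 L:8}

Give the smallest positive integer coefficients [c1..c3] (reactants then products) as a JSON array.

Z: 4·8 = 32 | 4·5+3·4 = 32
L: 4·6 = 24 | 4·0+3·8 = 24
E: 4·5 = 20 | 4·5+3·0 = 20
gcd(4,4,3) = 1

Coefficients: [4, 4, 3]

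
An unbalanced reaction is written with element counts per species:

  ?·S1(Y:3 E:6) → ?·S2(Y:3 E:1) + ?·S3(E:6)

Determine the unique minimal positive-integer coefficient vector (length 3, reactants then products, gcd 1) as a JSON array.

Coefficients: [6, 6, 5]

Y: 6·3 = 18 | 6·3+5·0 = 18
E: 6·6 = 36 | 6·1+5·6 = 36
gcd(6,6,5) = 1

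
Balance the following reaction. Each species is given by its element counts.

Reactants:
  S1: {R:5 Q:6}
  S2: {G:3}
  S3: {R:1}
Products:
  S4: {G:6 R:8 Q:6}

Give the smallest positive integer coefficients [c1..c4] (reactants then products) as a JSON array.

Coefficients: [1, 2, 3, 1]

G: 1·0+2·3+3·0 = 6 | 1·6 = 6
R: 1·5+2·0+3·1 = 8 | 1·8 = 8
Q: 1·6+2·0+3·0 = 6 | 1·6 = 6
gcd(1,2,3,1) = 1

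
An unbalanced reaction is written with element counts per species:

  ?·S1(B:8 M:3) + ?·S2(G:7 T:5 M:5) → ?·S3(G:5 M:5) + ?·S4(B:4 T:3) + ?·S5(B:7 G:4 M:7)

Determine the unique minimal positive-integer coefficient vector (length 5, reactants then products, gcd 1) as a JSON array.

Coefficients: [6, 3, 1, 5, 4]

B: 6·8+3·0 = 48 | 1·0+5·4+4·7 = 48
G: 6·0+3·7 = 21 | 1·5+5·0+4·4 = 21
T: 6·0+3·5 = 15 | 1·0+5·3+4·0 = 15
M: 6·3+3·5 = 33 | 1·5+5·0+4·7 = 33
gcd(6,3,1,5,4) = 1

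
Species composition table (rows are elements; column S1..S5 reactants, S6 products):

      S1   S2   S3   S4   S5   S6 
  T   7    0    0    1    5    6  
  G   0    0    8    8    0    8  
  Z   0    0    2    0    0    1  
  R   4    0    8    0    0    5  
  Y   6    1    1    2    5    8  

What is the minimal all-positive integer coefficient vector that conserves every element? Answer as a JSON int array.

T: 1·7+5·0+2·0+2·1+3·5 = 24 | 4·6 = 24
G: 1·0+5·0+2·8+2·8+3·0 = 32 | 4·8 = 32
Z: 1·0+5·0+2·2+2·0+3·0 = 4 | 4·1 = 4
R: 1·4+5·0+2·8+2·0+3·0 = 20 | 4·5 = 20
Y: 1·6+5·1+2·1+2·2+3·5 = 32 | 4·8 = 32
gcd(1,5,2,2,3,4) = 1

Coefficients: [1, 5, 2, 2, 3, 4]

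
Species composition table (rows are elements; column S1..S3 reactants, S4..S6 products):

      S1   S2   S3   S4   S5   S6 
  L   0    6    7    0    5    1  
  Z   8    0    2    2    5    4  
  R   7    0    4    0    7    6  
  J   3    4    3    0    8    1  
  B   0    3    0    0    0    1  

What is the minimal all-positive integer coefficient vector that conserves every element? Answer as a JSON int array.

L: 4·0+1·6+1·7 = 13 | 6·0+2·5+3·1 = 13
Z: 4·8+1·0+1·2 = 34 | 6·2+2·5+3·4 = 34
R: 4·7+1·0+1·4 = 32 | 6·0+2·7+3·6 = 32
J: 4·3+1·4+1·3 = 19 | 6·0+2·8+3·1 = 19
B: 4·0+1·3+1·0 = 3 | 6·0+2·0+3·1 = 3
gcd(4,1,1,6,2,3) = 1

Coefficients: [4, 1, 1, 6, 2, 3]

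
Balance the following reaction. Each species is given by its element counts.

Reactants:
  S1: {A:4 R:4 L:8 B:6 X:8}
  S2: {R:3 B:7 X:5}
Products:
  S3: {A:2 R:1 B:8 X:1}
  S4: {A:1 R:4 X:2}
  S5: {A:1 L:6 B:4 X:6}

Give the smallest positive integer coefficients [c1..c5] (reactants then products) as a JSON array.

A: 3·4+2·0 = 12 | 2·2+4·1+4·1 = 12
R: 3·4+2·3 = 18 | 2·1+4·4+4·0 = 18
L: 3·8+2·0 = 24 | 2·0+4·0+4·6 = 24
B: 3·6+2·7 = 32 | 2·8+4·0+4·4 = 32
X: 3·8+2·5 = 34 | 2·1+4·2+4·6 = 34
gcd(3,2,2,4,4) = 1

Coefficients: [3, 2, 2, 4, 4]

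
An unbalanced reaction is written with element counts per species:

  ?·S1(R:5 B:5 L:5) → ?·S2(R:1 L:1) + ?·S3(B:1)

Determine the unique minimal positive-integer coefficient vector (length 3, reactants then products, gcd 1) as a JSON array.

R: 1·5 = 5 | 5·1+5·0 = 5
B: 1·5 = 5 | 5·0+5·1 = 5
L: 1·5 = 5 | 5·1+5·0 = 5
gcd(1,5,5) = 1

Coefficients: [1, 5, 5]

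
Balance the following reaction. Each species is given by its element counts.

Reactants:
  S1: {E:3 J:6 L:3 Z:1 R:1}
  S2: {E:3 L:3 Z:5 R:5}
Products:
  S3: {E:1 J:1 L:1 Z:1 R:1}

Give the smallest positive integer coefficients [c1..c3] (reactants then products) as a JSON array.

E: 1·3+1·3 = 6 | 6·1 = 6
J: 1·6+1·0 = 6 | 6·1 = 6
L: 1·3+1·3 = 6 | 6·1 = 6
Z: 1·1+1·5 = 6 | 6·1 = 6
R: 1·1+1·5 = 6 | 6·1 = 6
gcd(1,1,6) = 1

Coefficients: [1, 1, 6]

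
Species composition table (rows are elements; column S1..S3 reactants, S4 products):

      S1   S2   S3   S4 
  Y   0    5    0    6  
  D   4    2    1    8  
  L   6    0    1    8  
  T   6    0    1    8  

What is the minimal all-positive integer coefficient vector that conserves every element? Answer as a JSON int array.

Coefficients: [6, 6, 4, 5]

Y: 6·0+6·5+4·0 = 30 | 5·6 = 30
D: 6·4+6·2+4·1 = 40 | 5·8 = 40
L: 6·6+6·0+4·1 = 40 | 5·8 = 40
T: 6·6+6·0+4·1 = 40 | 5·8 = 40
gcd(6,6,4,5) = 1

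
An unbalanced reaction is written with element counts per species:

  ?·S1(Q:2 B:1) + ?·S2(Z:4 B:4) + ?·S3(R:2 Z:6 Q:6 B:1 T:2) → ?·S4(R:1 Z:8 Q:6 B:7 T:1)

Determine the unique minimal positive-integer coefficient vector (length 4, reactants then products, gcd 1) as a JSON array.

Coefficients: [6, 5, 2, 4]

R: 6·0+5·0+2·2 = 4 | 4·1 = 4
Z: 6·0+5·4+2·6 = 32 | 4·8 = 32
Q: 6·2+5·0+2·6 = 24 | 4·6 = 24
B: 6·1+5·4+2·1 = 28 | 4·7 = 28
T: 6·0+5·0+2·2 = 4 | 4·1 = 4
gcd(6,5,2,4) = 1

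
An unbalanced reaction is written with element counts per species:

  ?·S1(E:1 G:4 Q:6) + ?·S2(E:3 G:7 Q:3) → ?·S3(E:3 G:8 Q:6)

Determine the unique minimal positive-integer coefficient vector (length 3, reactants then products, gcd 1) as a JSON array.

Coefficients: [3, 4, 5]

E: 3·1+4·3 = 15 | 5·3 = 15
G: 3·4+4·7 = 40 | 5·8 = 40
Q: 3·6+4·3 = 30 | 5·6 = 30
gcd(3,4,5) = 1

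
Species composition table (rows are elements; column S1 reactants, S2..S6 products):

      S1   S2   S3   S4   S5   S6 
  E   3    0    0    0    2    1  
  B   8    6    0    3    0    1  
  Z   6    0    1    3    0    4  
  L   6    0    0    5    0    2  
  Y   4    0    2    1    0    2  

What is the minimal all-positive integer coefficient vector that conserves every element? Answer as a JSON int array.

Coefficients: [4, 3, 4, 4, 5, 2]

E: 4·3 = 12 | 3·0+4·0+4·0+5·2+2·1 = 12
B: 4·8 = 32 | 3·6+4·0+4·3+5·0+2·1 = 32
Z: 4·6 = 24 | 3·0+4·1+4·3+5·0+2·4 = 24
L: 4·6 = 24 | 3·0+4·0+4·5+5·0+2·2 = 24
Y: 4·4 = 16 | 3·0+4·2+4·1+5·0+2·2 = 16
gcd(4,3,4,4,5,2) = 1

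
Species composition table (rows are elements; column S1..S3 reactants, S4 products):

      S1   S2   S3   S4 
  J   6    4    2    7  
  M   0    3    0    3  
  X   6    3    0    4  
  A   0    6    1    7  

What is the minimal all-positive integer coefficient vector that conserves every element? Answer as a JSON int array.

J: 1·6+6·4+6·2 = 42 | 6·7 = 42
M: 1·0+6·3+6·0 = 18 | 6·3 = 18
X: 1·6+6·3+6·0 = 24 | 6·4 = 24
A: 1·0+6·6+6·1 = 42 | 6·7 = 42
gcd(1,6,6,6) = 1

Coefficients: [1, 6, 6, 6]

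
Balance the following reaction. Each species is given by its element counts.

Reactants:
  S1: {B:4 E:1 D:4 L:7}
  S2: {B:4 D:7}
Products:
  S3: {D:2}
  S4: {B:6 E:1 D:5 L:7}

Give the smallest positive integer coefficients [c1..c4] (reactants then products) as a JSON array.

Coefficients: [4, 2, 5, 4]

B: 4·4+2·4 = 24 | 5·0+4·6 = 24
E: 4·1+2·0 = 4 | 5·0+4·1 = 4
D: 4·4+2·7 = 30 | 5·2+4·5 = 30
L: 4·7+2·0 = 28 | 5·0+4·7 = 28
gcd(4,2,5,4) = 1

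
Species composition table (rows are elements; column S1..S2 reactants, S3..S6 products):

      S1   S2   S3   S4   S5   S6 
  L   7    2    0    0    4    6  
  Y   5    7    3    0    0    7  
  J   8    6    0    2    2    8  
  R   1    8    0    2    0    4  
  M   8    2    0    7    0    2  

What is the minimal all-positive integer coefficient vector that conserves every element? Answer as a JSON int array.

Coefficients: [4, 3, 2, 4, 1, 5]

L: 4·7+3·2 = 34 | 2·0+4·0+1·4+5·6 = 34
Y: 4·5+3·7 = 41 | 2·3+4·0+1·0+5·7 = 41
J: 4·8+3·6 = 50 | 2·0+4·2+1·2+5·8 = 50
R: 4·1+3·8 = 28 | 2·0+4·2+1·0+5·4 = 28
M: 4·8+3·2 = 38 | 2·0+4·7+1·0+5·2 = 38
gcd(4,3,2,4,1,5) = 1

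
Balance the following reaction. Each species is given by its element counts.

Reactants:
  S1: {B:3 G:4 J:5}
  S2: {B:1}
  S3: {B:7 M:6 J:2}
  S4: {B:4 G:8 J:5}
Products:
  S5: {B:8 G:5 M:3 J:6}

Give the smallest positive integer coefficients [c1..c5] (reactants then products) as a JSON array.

B: 3·3+5·1+2·7+1·4 = 32 | 4·8 = 32
G: 3·4+5·0+2·0+1·8 = 20 | 4·5 = 20
M: 3·0+5·0+2·6+1·0 = 12 | 4·3 = 12
J: 3·5+5·0+2·2+1·5 = 24 | 4·6 = 24
gcd(3,5,2,1,4) = 1

Coefficients: [3, 5, 2, 1, 4]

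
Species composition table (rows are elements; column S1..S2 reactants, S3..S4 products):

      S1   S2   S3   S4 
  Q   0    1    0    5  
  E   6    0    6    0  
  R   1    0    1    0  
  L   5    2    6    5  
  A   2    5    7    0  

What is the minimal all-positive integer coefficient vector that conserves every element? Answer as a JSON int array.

Coefficients: [5, 5, 5, 1]

Q: 5·0+5·1 = 5 | 5·0+1·5 = 5
E: 5·6+5·0 = 30 | 5·6+1·0 = 30
R: 5·1+5·0 = 5 | 5·1+1·0 = 5
L: 5·5+5·2 = 35 | 5·6+1·5 = 35
A: 5·2+5·5 = 35 | 5·7+1·0 = 35
gcd(5,5,5,1) = 1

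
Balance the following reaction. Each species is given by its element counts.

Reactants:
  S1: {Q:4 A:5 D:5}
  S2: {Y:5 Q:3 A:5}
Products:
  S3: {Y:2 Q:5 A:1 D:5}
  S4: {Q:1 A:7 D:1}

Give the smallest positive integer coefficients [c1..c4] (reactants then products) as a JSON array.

Coefficients: [6, 2, 5, 5]

Y: 6·0+2·5 = 10 | 5·2+5·0 = 10
Q: 6·4+2·3 = 30 | 5·5+5·1 = 30
A: 6·5+2·5 = 40 | 5·1+5·7 = 40
D: 6·5+2·0 = 30 | 5·5+5·1 = 30
gcd(6,2,5,5) = 1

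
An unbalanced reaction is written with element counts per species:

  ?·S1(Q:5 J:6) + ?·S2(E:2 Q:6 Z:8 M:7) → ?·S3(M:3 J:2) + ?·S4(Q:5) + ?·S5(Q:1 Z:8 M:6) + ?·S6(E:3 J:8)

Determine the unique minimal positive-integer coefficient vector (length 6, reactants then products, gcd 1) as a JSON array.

Coefficients: [3, 3, 1, 6, 3, 2]

E: 3·0+3·2 = 6 | 1·0+6·0+3·0+2·3 = 6
Q: 3·5+3·6 = 33 | 1·0+6·5+3·1+2·0 = 33
Z: 3·0+3·8 = 24 | 1·0+6·0+3·8+2·0 = 24
M: 3·0+3·7 = 21 | 1·3+6·0+3·6+2·0 = 21
J: 3·6+3·0 = 18 | 1·2+6·0+3·0+2·8 = 18
gcd(3,3,1,6,3,2) = 1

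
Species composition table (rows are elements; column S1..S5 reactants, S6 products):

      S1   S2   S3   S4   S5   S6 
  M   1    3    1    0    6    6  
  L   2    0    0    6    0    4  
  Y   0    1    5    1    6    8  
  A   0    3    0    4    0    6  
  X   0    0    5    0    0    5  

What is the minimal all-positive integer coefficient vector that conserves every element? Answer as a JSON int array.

M: 1·1+6·3+5·1+3·0+1·6 = 30 | 5·6 = 30
L: 1·2+6·0+5·0+3·6+1·0 = 20 | 5·4 = 20
Y: 1·0+6·1+5·5+3·1+1·6 = 40 | 5·8 = 40
A: 1·0+6·3+5·0+3·4+1·0 = 30 | 5·6 = 30
X: 1·0+6·0+5·5+3·0+1·0 = 25 | 5·5 = 25
gcd(1,6,5,3,1,5) = 1

Coefficients: [1, 6, 5, 3, 1, 5]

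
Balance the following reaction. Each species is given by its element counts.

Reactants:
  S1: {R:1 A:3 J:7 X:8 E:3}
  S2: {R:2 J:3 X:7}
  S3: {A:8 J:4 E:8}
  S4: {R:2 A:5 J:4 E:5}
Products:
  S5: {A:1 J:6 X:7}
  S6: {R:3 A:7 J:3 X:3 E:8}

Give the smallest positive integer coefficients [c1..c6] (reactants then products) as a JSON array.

R: 1·1+6·2+4·0+1·2 = 15 | 5·0+5·3 = 15
A: 1·3+6·0+4·8+1·5 = 40 | 5·1+5·7 = 40
J: 1·7+6·3+4·4+1·4 = 45 | 5·6+5·3 = 45
X: 1·8+6·7+4·0+1·0 = 50 | 5·7+5·3 = 50
E: 1·3+6·0+4·8+1·5 = 40 | 5·0+5·8 = 40
gcd(1,6,4,1,5,5) = 1

Coefficients: [1, 6, 4, 1, 5, 5]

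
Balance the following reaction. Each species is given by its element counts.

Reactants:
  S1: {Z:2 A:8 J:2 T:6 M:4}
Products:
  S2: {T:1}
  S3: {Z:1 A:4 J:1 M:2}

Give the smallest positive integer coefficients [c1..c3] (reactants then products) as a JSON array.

Coefficients: [1, 6, 2]

Z: 1·2 = 2 | 6·0+2·1 = 2
A: 1·8 = 8 | 6·0+2·4 = 8
J: 1·2 = 2 | 6·0+2·1 = 2
T: 1·6 = 6 | 6·1+2·0 = 6
M: 1·4 = 4 | 6·0+2·2 = 4
gcd(1,6,2) = 1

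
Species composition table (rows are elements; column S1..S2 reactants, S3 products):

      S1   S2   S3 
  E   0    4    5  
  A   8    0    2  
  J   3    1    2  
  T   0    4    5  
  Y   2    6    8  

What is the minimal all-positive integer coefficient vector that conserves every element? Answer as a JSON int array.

E: 1·0+5·4 = 20 | 4·5 = 20
A: 1·8+5·0 = 8 | 4·2 = 8
J: 1·3+5·1 = 8 | 4·2 = 8
T: 1·0+5·4 = 20 | 4·5 = 20
Y: 1·2+5·6 = 32 | 4·8 = 32
gcd(1,5,4) = 1

Coefficients: [1, 5, 4]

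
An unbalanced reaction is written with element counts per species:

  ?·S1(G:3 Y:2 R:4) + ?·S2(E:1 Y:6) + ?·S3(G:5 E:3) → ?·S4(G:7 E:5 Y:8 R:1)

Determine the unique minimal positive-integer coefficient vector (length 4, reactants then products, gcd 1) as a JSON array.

Coefficients: [1, 5, 5, 4]

G: 1·3+5·0+5·5 = 28 | 4·7 = 28
E: 1·0+5·1+5·3 = 20 | 4·5 = 20
Y: 1·2+5·6+5·0 = 32 | 4·8 = 32
R: 1·4+5·0+5·0 = 4 | 4·1 = 4
gcd(1,5,5,4) = 1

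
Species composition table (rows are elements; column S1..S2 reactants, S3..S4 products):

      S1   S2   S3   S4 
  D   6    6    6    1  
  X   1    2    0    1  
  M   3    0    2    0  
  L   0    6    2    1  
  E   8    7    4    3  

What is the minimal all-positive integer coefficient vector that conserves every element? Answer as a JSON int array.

D: 2·6+2·6 = 24 | 3·6+6·1 = 24
X: 2·1+2·2 = 6 | 3·0+6·1 = 6
M: 2·3+2·0 = 6 | 3·2+6·0 = 6
L: 2·0+2·6 = 12 | 3·2+6·1 = 12
E: 2·8+2·7 = 30 | 3·4+6·3 = 30
gcd(2,2,3,6) = 1

Coefficients: [2, 2, 3, 6]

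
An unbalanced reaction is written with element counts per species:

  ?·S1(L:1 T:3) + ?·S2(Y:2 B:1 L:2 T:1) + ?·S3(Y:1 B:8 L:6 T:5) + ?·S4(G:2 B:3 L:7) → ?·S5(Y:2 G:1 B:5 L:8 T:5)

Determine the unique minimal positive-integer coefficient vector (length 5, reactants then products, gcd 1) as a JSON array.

Coefficients: [5, 5, 2, 3, 6]

Y: 5·0+5·2+2·1+3·0 = 12 | 6·2 = 12
G: 5·0+5·0+2·0+3·2 = 6 | 6·1 = 6
B: 5·0+5·1+2·8+3·3 = 30 | 6·5 = 30
L: 5·1+5·2+2·6+3·7 = 48 | 6·8 = 48
T: 5·3+5·1+2·5+3·0 = 30 | 6·5 = 30
gcd(5,5,2,3,6) = 1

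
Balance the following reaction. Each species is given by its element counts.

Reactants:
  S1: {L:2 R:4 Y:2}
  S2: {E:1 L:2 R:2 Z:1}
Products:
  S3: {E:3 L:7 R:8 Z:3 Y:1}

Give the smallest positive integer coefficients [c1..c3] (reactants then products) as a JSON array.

Coefficients: [1, 6, 2]

E: 1·0+6·1 = 6 | 2·3 = 6
L: 1·2+6·2 = 14 | 2·7 = 14
R: 1·4+6·2 = 16 | 2·8 = 16
Z: 1·0+6·1 = 6 | 2·3 = 6
Y: 1·2+6·0 = 2 | 2·1 = 2
gcd(1,6,2) = 1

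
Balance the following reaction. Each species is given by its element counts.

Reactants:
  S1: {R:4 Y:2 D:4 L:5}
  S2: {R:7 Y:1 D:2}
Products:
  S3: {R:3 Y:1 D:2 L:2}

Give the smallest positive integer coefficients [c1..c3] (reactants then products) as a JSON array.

Coefficients: [2, 1, 5]

R: 2·4+1·7 = 15 | 5·3 = 15
Y: 2·2+1·1 = 5 | 5·1 = 5
D: 2·4+1·2 = 10 | 5·2 = 10
L: 2·5+1·0 = 10 | 5·2 = 10
gcd(2,1,5) = 1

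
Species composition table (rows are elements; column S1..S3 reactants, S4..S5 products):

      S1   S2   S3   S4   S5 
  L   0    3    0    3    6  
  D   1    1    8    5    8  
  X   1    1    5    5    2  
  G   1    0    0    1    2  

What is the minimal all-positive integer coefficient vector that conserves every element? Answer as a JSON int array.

Coefficients: [6, 6, 2, 4, 1]

L: 6·0+6·3+2·0 = 18 | 4·3+1·6 = 18
D: 6·1+6·1+2·8 = 28 | 4·5+1·8 = 28
X: 6·1+6·1+2·5 = 22 | 4·5+1·2 = 22
G: 6·1+6·0+2·0 = 6 | 4·1+1·2 = 6
gcd(6,6,2,4,1) = 1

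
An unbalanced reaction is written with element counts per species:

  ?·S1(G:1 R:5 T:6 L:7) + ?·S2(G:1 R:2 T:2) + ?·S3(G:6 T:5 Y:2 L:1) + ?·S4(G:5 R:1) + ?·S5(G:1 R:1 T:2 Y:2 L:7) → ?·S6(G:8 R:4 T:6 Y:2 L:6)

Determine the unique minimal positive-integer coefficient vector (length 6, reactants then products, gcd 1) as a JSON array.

G: 1·1+4·1+2·6+4·5+3·1 = 40 | 5·8 = 40
R: 1·5+4·2+2·0+4·1+3·1 = 20 | 5·4 = 20
T: 1·6+4·2+2·5+4·0+3·2 = 30 | 5·6 = 30
Y: 1·0+4·0+2·2+4·0+3·2 = 10 | 5·2 = 10
L: 1·7+4·0+2·1+4·0+3·7 = 30 | 5·6 = 30
gcd(1,4,2,4,3,5) = 1

Coefficients: [1, 4, 2, 4, 3, 5]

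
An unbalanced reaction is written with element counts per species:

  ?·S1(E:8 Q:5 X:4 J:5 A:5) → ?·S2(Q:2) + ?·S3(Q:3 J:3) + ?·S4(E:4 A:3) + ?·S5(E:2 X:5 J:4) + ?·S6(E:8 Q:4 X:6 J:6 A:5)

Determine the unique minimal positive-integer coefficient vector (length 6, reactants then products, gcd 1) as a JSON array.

Coefficients: [4, 5, 2, 5, 2, 1]

E: 4·8 = 32 | 5·0+2·0+5·4+2·2+1·8 = 32
Q: 4·5 = 20 | 5·2+2·3+5·0+2·0+1·4 = 20
X: 4·4 = 16 | 5·0+2·0+5·0+2·5+1·6 = 16
J: 4·5 = 20 | 5·0+2·3+5·0+2·4+1·6 = 20
A: 4·5 = 20 | 5·0+2·0+5·3+2·0+1·5 = 20
gcd(4,5,2,5,2,1) = 1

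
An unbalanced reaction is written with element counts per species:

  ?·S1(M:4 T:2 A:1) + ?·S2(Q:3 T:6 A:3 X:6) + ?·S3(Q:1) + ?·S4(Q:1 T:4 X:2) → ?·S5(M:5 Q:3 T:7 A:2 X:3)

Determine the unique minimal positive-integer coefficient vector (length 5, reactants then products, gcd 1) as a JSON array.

Coefficients: [5, 1, 6, 3, 4]

M: 5·4+1·0+6·0+3·0 = 20 | 4·5 = 20
Q: 5·0+1·3+6·1+3·1 = 12 | 4·3 = 12
T: 5·2+1·6+6·0+3·4 = 28 | 4·7 = 28
A: 5·1+1·3+6·0+3·0 = 8 | 4·2 = 8
X: 5·0+1·6+6·0+3·2 = 12 | 4·3 = 12
gcd(5,1,6,3,4) = 1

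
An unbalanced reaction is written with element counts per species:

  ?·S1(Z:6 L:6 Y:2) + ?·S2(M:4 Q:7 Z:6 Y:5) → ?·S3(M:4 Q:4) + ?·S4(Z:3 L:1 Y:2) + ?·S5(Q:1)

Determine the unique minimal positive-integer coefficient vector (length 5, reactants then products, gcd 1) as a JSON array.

M: 1·0+2·4 = 8 | 2·4+6·0+6·0 = 8
Q: 1·0+2·7 = 14 | 2·4+6·0+6·1 = 14
Z: 1·6+2·6 = 18 | 2·0+6·3+6·0 = 18
L: 1·6+2·0 = 6 | 2·0+6·1+6·0 = 6
Y: 1·2+2·5 = 12 | 2·0+6·2+6·0 = 12
gcd(1,2,2,6,6) = 1

Coefficients: [1, 2, 2, 6, 6]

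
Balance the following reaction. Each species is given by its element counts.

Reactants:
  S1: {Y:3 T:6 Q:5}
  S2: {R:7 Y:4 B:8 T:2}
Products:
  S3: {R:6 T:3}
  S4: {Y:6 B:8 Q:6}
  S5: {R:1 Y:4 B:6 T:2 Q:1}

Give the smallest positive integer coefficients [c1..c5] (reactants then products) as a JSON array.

Coefficients: [2, 4, 4, 1, 4]

R: 2·0+4·7 = 28 | 4·6+1·0+4·1 = 28
Y: 2·3+4·4 = 22 | 4·0+1·6+4·4 = 22
B: 2·0+4·8 = 32 | 4·0+1·8+4·6 = 32
T: 2·6+4·2 = 20 | 4·3+1·0+4·2 = 20
Q: 2·5+4·0 = 10 | 4·0+1·6+4·1 = 10
gcd(2,4,4,1,4) = 1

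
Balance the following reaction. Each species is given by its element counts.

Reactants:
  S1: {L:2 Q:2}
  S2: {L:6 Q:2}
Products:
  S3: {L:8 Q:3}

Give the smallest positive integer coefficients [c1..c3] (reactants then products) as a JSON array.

L: 1·2+5·6 = 32 | 4·8 = 32
Q: 1·2+5·2 = 12 | 4·3 = 12
gcd(1,5,4) = 1

Coefficients: [1, 5, 4]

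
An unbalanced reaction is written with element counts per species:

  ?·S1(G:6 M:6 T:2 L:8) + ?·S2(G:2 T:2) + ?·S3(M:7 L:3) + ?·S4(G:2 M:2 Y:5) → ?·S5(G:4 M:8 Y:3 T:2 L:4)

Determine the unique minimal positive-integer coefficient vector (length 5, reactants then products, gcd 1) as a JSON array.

G: 1·6+4·2+4·0+3·2 = 20 | 5·4 = 20
M: 1·6+4·0+4·7+3·2 = 40 | 5·8 = 40
Y: 1·0+4·0+4·0+3·5 = 15 | 5·3 = 15
T: 1·2+4·2+4·0+3·0 = 10 | 5·2 = 10
L: 1·8+4·0+4·3+3·0 = 20 | 5·4 = 20
gcd(1,4,4,3,5) = 1

Coefficients: [1, 4, 4, 3, 5]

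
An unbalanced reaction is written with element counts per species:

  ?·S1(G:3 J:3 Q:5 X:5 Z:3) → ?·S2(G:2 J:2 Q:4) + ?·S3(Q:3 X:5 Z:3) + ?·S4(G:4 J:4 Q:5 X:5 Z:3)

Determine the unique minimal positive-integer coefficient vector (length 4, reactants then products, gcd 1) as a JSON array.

G: 6·3 = 18 | 1·2+2·0+4·4 = 18
J: 6·3 = 18 | 1·2+2·0+4·4 = 18
Q: 6·5 = 30 | 1·4+2·3+4·5 = 30
X: 6·5 = 30 | 1·0+2·5+4·5 = 30
Z: 6·3 = 18 | 1·0+2·3+4·3 = 18
gcd(6,1,2,4) = 1

Coefficients: [6, 1, 2, 4]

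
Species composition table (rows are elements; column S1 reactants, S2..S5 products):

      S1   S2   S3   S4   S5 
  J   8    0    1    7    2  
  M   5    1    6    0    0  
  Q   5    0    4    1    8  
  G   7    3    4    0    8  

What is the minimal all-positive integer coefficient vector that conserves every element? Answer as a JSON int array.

Coefficients: [6, 6, 4, 6, 1]

J: 6·8 = 48 | 6·0+4·1+6·7+1·2 = 48
M: 6·5 = 30 | 6·1+4·6+6·0+1·0 = 30
Q: 6·5 = 30 | 6·0+4·4+6·1+1·8 = 30
G: 6·7 = 42 | 6·3+4·4+6·0+1·8 = 42
gcd(6,6,4,6,1) = 1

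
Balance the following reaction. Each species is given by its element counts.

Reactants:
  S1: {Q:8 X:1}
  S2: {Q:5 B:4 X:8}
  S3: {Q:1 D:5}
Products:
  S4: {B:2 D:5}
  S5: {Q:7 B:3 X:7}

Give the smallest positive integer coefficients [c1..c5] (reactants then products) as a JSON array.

Coefficients: [2, 5, 1, 1, 6]

Q: 2·8+5·5+1·1 = 42 | 1·0+6·7 = 42
B: 2·0+5·4+1·0 = 20 | 1·2+6·3 = 20
X: 2·1+5·8+1·0 = 42 | 1·0+6·7 = 42
D: 2·0+5·0+1·5 = 5 | 1·5+6·0 = 5
gcd(2,5,1,1,6) = 1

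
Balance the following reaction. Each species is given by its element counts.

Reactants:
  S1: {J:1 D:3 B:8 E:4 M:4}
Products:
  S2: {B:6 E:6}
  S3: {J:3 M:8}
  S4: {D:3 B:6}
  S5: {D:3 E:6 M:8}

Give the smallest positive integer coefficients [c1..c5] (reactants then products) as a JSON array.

J: 6·1 = 6 | 3·0+2·3+5·0+1·0 = 6
D: 6·3 = 18 | 3·0+2·0+5·3+1·3 = 18
B: 6·8 = 48 | 3·6+2·0+5·6+1·0 = 48
E: 6·4 = 24 | 3·6+2·0+5·0+1·6 = 24
M: 6·4 = 24 | 3·0+2·8+5·0+1·8 = 24
gcd(6,3,2,5,1) = 1

Coefficients: [6, 3, 2, 5, 1]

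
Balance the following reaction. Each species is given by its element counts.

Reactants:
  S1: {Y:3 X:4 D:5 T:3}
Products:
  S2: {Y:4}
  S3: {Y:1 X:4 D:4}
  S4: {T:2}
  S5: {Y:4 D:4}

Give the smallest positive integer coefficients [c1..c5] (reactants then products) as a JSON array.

Y: 4·3 = 12 | 1·4+4·1+6·0+1·4 = 12
X: 4·4 = 16 | 1·0+4·4+6·0+1·0 = 16
D: 4·5 = 20 | 1·0+4·4+6·0+1·4 = 20
T: 4·3 = 12 | 1·0+4·0+6·2+1·0 = 12
gcd(4,1,4,6,1) = 1

Coefficients: [4, 1, 4, 6, 1]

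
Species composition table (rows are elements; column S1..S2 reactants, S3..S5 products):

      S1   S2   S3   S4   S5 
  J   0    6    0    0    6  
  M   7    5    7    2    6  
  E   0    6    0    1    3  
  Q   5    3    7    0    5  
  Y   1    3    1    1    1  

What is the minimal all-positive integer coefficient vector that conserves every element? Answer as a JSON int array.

Coefficients: [5, 2, 3, 6, 2]

J: 5·0+2·6 = 12 | 3·0+6·0+2·6 = 12
M: 5·7+2·5 = 45 | 3·7+6·2+2·6 = 45
E: 5·0+2·6 = 12 | 3·0+6·1+2·3 = 12
Q: 5·5+2·3 = 31 | 3·7+6·0+2·5 = 31
Y: 5·1+2·3 = 11 | 3·1+6·1+2·1 = 11
gcd(5,2,3,6,2) = 1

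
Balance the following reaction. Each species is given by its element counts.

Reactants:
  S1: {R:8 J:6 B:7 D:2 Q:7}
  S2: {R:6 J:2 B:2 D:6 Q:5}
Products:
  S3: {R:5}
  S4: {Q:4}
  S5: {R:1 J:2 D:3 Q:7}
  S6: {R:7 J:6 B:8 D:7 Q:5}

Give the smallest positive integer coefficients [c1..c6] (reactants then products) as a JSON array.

Coefficients: [4, 6, 6, 3, 3, 5]

R: 4·8+6·6 = 68 | 6·5+3·0+3·1+5·7 = 68
J: 4·6+6·2 = 36 | 6·0+3·0+3·2+5·6 = 36
B: 4·7+6·2 = 40 | 6·0+3·0+3·0+5·8 = 40
D: 4·2+6·6 = 44 | 6·0+3·0+3·3+5·7 = 44
Q: 4·7+6·5 = 58 | 6·0+3·4+3·7+5·5 = 58
gcd(4,6,6,3,3,5) = 1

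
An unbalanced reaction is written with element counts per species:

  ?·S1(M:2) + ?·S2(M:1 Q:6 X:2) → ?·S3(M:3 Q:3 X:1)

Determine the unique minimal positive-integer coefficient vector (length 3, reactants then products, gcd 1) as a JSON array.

Coefficients: [5, 2, 4]

M: 5·2+2·1 = 12 | 4·3 = 12
Q: 5·0+2·6 = 12 | 4·3 = 12
X: 5·0+2·2 = 4 | 4·1 = 4
gcd(5,2,4) = 1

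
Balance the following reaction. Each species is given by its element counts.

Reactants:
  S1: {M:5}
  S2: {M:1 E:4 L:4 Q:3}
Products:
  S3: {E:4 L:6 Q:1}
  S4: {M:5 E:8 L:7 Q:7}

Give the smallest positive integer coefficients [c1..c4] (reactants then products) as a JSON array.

M: 1·5+5·1 = 10 | 1·0+2·5 = 10
E: 1·0+5·4 = 20 | 1·4+2·8 = 20
L: 1·0+5·4 = 20 | 1·6+2·7 = 20
Q: 1·0+5·3 = 15 | 1·1+2·7 = 15
gcd(1,5,1,2) = 1

Coefficients: [1, 5, 1, 2]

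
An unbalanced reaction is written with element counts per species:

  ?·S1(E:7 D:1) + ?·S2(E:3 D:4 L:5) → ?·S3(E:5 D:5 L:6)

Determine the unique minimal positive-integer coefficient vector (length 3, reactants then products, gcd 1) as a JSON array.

E: 1·7+6·3 = 25 | 5·5 = 25
D: 1·1+6·4 = 25 | 5·5 = 25
L: 1·0+6·5 = 30 | 5·6 = 30
gcd(1,6,5) = 1

Coefficients: [1, 6, 5]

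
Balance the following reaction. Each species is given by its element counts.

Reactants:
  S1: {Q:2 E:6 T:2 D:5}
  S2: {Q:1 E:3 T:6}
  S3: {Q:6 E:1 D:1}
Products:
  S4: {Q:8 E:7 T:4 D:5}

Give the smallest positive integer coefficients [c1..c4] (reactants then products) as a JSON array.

Coefficients: [4, 2, 5, 5]

Q: 4·2+2·1+5·6 = 40 | 5·8 = 40
E: 4·6+2·3+5·1 = 35 | 5·7 = 35
T: 4·2+2·6+5·0 = 20 | 5·4 = 20
D: 4·5+2·0+5·1 = 25 | 5·5 = 25
gcd(4,2,5,5) = 1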